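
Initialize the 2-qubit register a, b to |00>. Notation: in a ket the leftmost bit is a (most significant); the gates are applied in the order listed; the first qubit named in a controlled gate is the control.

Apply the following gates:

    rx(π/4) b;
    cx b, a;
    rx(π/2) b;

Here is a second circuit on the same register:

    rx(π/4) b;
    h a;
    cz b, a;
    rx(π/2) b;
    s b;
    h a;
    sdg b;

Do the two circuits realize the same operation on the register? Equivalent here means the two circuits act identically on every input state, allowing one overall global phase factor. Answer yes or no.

Yes — the two circuits implement the same unitary up to a global phase.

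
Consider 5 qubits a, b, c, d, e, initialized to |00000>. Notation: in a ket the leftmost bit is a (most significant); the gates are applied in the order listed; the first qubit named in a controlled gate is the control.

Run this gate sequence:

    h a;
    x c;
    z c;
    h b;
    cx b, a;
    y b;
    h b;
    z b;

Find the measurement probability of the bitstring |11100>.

Outcome |11100> occurs with probability 1/2.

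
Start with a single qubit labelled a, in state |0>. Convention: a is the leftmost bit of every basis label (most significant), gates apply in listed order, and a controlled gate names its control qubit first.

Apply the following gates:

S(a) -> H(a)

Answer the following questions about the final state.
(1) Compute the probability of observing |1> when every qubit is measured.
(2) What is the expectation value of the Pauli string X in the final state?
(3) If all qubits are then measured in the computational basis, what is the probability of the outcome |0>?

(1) A full measurement returns |1> with probability 1/2.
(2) The observable X averages to 1.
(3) A full measurement returns |0> with probability 1/2.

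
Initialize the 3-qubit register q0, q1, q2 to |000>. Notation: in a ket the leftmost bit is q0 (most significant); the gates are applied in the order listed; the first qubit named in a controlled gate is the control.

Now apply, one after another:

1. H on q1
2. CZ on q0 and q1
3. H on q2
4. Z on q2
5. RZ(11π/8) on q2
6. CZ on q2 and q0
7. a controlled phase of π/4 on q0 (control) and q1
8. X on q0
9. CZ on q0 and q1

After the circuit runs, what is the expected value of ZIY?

In the final state, ZIY has expectation (exp(3*I*pi/4) + I)*exp(3*I*pi/8)/2.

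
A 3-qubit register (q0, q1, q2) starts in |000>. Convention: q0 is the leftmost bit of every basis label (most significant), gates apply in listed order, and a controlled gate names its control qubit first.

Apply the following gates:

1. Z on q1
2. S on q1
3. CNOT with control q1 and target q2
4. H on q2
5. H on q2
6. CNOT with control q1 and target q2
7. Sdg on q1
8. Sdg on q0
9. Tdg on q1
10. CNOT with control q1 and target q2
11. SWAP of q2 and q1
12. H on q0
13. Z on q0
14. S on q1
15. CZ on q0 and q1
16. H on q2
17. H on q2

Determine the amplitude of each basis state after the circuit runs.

The resulting statevector has amplitude sqrt(2)/2 on |000>, -sqrt(2)/2 on |100>, and 0 on every other basis state. Key observation: gates 2-7 undo each other exactly, leaving only the rest of the circuit to track.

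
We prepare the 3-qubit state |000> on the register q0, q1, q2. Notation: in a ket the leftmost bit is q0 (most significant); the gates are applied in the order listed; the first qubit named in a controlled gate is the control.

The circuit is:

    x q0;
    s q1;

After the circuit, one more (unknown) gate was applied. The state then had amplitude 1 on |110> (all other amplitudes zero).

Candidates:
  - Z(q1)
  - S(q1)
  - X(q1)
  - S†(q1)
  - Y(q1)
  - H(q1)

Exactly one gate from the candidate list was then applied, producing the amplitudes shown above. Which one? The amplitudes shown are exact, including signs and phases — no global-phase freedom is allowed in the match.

The unique candidate consistent with the amplitudes is X(q1).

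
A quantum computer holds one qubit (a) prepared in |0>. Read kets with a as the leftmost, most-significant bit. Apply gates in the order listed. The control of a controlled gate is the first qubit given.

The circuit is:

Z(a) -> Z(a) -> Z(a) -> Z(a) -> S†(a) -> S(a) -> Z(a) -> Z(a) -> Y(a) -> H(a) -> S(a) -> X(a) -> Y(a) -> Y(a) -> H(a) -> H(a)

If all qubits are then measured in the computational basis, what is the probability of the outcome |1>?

Outcome |1> occurs with probability 1/2. Key observation: gates 3-8 undo each other exactly, leaving only the rest of the circuit to track.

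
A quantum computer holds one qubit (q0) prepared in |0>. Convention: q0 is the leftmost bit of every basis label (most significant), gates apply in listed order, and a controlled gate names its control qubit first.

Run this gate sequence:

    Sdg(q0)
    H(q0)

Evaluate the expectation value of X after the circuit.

The observable X averages to 1.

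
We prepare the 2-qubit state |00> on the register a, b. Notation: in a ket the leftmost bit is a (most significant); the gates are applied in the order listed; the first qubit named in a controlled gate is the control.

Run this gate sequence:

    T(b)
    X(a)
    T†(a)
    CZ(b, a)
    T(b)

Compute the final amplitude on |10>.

The amplitude on |10> is exp(-I*pi/4).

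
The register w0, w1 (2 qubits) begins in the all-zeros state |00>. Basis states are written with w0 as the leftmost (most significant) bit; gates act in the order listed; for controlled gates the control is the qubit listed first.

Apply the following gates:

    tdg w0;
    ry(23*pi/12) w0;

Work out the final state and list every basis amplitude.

The final amplitudes are -sqrt(3*sqrt(2) + 6)/4 - sqrt(2 - sqrt(2))/4 on |00>, 0 on |01>, -sqrt(6 - 3*sqrt(2))/4 + sqrt(sqrt(2) + 2)/4 on |10>, 0 on |11>.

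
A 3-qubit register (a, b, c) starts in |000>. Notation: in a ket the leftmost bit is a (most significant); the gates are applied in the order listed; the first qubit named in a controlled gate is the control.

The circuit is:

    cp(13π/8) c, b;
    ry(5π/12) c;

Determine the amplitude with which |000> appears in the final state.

|000> carries amplitude sqrt(6 - 3*sqrt(2))/4 + sqrt(sqrt(2) + 2)/4 in the final state.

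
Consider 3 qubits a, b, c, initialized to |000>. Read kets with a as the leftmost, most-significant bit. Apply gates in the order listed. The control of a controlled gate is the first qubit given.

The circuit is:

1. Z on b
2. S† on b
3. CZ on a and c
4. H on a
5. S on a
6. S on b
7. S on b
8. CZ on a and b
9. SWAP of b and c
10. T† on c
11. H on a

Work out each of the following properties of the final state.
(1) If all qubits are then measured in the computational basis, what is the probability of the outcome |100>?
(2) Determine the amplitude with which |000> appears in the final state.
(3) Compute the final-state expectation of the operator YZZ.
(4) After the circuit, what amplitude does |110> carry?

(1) A full measurement returns |100> with probability 1/2.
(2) The final state's coefficient on |000> equals 1/2 + I/2.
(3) In the final state, YZZ has expectation -1.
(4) The amplitude on |110> is 0.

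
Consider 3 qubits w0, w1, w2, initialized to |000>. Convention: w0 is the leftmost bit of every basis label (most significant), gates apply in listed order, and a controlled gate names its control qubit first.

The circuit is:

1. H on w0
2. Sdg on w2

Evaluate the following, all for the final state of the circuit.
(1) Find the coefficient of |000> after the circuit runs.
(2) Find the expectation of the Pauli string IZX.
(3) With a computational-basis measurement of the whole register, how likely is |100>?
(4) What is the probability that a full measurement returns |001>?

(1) The amplitude on |000> is sqrt(2)/2.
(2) In the final state, IZX has expectation 0.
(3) Outcome |100> occurs with probability 1/2.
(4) Outcome |001> occurs with probability 0.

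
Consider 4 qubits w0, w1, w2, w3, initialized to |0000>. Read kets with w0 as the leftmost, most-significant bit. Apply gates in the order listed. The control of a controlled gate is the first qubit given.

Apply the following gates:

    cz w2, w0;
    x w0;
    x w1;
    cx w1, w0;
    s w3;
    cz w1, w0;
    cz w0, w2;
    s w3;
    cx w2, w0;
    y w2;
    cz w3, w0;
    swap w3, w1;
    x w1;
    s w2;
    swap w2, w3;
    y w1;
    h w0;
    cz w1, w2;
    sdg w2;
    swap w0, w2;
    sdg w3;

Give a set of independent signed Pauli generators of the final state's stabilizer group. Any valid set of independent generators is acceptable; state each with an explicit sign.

The stabilizer group can be generated by +IIXI, -ZIII, +IZII, -IIIZ, among other valid generating sets.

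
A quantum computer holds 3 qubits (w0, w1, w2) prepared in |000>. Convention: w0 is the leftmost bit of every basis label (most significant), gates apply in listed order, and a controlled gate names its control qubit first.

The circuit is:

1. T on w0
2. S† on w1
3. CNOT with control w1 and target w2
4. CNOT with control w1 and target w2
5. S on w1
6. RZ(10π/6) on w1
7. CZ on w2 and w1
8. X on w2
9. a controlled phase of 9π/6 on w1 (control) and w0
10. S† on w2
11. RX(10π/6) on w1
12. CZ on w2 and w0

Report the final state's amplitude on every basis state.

The final amplitudes are -sqrt(3)*exp(2*I*pi/3)/2 on |001>, exp(I*pi/6)/2 on |011>, and 0 on every other basis state. Key observation: gates 2-5 undo each other exactly, leaving only the rest of the circuit to track.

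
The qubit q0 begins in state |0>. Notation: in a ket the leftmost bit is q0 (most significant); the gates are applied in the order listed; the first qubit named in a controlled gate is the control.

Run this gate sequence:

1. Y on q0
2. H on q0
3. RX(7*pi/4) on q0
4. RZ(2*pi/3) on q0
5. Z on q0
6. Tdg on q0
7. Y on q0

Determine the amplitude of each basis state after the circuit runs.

After the circuit, the state carries amplitude -sqrt(2)*sqrt(sqrt(2) + 2)*exp(I*pi/12)/4 + sqrt(2)*sqrt(2 - sqrt(2))*exp(7*I*pi/12)/4 on |0>, sqrt(2)*(-sqrt(sqrt(2) + 2)*exp(2*I*pi/3) - sqrt(2 - sqrt(2))*exp(I*pi/6))/4 on |1>.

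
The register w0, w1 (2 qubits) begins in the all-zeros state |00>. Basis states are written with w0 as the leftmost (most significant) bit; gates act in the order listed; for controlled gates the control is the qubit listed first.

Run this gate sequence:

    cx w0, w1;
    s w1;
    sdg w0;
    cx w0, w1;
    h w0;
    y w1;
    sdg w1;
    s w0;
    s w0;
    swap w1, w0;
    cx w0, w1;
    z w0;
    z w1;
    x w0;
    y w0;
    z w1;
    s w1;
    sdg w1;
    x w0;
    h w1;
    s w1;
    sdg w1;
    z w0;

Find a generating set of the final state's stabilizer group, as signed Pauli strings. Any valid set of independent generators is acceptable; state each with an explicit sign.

The final state is stabilized by the group generated by +ZI, -IZ; other independent generating sets are equally valid. Key observation: steps 21-22 multiply out to the identity, so the circuit reduces to the remaining gates.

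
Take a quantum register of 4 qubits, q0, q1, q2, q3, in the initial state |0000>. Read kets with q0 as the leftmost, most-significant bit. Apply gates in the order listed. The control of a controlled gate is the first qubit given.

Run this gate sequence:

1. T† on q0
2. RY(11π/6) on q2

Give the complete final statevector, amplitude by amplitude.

After the circuit, the state carries amplitude -sqrt(6)/4 - sqrt(2)/4 on |0000>, -sqrt(2)/4 + sqrt(6)/4 on |0010>, and 0 on every other basis state.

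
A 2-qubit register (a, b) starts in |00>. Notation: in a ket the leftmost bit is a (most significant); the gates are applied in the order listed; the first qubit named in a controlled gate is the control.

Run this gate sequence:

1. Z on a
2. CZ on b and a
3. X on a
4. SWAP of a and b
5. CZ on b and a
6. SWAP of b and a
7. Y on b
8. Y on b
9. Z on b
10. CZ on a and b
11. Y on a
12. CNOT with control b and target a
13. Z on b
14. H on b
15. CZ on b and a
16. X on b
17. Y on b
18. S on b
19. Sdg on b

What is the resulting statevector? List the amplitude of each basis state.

The final amplitudes are -sqrt(2)/2 on |00>, sqrt(2)/2 on |01>, 0 on |10>, 0 on |11>.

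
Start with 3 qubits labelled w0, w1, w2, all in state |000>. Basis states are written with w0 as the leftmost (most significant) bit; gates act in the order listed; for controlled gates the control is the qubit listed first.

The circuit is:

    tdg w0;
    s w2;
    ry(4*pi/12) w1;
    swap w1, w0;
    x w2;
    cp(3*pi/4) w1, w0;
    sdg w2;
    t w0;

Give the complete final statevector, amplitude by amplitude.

The resulting statevector has amplitude -sqrt(3)*I/2 on |001>, -exp(3*I*pi/4)/2 on |101>, and 0 on every other basis state.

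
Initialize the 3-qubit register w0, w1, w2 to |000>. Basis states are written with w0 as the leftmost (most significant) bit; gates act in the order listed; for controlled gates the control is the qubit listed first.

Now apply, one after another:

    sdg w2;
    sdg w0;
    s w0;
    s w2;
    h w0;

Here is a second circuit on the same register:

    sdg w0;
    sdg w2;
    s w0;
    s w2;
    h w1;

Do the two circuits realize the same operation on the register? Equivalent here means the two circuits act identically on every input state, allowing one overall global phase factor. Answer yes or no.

No: there is an input state on which the two circuits produce genuinely different outputs (not merely differing by a phase).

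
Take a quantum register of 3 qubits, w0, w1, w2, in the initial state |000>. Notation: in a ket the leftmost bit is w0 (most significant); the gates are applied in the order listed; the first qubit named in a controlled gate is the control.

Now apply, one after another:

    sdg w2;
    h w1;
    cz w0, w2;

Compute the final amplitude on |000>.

The final state's coefficient on |000> equals sqrt(2)/2.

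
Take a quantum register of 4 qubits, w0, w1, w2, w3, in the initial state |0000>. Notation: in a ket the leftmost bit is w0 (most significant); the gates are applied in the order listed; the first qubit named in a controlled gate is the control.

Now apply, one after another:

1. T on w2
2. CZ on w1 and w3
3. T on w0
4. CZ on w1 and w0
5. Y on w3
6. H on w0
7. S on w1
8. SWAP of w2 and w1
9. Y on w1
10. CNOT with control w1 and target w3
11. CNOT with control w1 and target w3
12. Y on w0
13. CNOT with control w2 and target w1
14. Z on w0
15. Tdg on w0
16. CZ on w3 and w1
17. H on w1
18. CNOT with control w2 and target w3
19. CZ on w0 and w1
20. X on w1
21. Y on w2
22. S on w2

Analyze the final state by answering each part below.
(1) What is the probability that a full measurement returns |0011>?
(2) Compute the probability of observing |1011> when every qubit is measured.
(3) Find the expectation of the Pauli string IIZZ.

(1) The probability of measuring |0011> is 1/4. Key observation: gates 10-11 undo each other exactly, leaving only the rest of the circuit to track.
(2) Outcome |1011> occurs with probability 1/4.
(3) In the final state, IIZZ has expectation 1.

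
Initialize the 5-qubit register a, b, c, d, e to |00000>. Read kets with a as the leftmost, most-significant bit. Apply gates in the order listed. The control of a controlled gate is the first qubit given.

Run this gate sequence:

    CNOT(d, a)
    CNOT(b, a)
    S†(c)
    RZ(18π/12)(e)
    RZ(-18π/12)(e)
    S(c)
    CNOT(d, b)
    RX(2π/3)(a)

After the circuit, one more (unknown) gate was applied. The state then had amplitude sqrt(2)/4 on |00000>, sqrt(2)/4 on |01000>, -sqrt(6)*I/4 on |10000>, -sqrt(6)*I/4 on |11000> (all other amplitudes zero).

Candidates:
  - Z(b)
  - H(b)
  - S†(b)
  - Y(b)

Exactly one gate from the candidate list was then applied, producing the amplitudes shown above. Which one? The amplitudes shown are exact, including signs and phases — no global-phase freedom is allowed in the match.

The unique candidate consistent with the amplitudes is H(b).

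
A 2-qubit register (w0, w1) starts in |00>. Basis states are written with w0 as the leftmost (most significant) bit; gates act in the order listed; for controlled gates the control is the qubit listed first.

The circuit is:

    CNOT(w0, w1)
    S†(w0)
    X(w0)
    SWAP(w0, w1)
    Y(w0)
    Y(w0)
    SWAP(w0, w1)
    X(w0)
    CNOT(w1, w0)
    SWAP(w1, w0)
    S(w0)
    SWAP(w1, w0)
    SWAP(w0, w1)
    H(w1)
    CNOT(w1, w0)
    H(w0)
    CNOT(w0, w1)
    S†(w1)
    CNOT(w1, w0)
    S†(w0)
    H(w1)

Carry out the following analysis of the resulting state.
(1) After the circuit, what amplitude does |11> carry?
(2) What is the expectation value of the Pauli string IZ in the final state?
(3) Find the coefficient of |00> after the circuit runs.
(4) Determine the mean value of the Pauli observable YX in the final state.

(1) The final state's coefficient on |11> equals sqrt(2)*(1 + I)/4. Key observation: the block from step 3 through step 8 cancels to the identity and can be dropped.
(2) The observable IZ averages to 0.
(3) |00> carries amplitude sqrt(2)*(1 - I)/4 in the final state.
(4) In the final state, YX has expectation 1.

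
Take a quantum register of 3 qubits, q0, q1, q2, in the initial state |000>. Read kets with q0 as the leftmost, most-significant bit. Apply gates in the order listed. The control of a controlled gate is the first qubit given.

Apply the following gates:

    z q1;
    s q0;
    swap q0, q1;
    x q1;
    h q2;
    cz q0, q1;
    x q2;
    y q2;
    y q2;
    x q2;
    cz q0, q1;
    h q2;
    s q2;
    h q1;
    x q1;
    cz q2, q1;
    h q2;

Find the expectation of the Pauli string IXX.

In the final state, IXX has expectation -1. Key observation: steps 7-10 multiply out to the identity, so the circuit reduces to the remaining gates.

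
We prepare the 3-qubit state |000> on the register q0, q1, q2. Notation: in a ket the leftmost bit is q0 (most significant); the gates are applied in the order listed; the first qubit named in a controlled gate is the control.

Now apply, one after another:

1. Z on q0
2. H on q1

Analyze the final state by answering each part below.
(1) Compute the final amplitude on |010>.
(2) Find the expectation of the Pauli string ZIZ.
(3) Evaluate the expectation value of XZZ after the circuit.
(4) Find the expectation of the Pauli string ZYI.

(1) |010> carries amplitude sqrt(2)/2 in the final state.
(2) The observable ZIZ averages to 1.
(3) The expectation value of XZZ is 0.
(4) In the final state, ZYI has expectation 0.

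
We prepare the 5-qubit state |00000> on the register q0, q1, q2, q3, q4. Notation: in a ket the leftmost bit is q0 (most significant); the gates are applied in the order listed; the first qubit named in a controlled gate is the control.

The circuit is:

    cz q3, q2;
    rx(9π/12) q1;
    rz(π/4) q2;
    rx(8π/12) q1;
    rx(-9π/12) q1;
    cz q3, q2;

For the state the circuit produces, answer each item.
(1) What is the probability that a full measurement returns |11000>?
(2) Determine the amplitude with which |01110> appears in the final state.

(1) The probability of measuring |11000> is 0.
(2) The final state's coefficient on |01110> equals 0.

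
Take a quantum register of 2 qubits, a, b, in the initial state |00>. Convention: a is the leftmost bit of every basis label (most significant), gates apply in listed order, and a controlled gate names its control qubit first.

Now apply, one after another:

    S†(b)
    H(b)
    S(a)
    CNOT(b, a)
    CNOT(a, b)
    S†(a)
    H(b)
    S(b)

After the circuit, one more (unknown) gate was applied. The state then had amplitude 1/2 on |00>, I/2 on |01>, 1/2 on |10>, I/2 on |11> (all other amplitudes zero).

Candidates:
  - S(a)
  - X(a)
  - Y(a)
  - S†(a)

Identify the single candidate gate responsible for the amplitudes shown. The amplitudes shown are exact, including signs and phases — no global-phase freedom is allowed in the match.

It was S(a) that produced the state shown.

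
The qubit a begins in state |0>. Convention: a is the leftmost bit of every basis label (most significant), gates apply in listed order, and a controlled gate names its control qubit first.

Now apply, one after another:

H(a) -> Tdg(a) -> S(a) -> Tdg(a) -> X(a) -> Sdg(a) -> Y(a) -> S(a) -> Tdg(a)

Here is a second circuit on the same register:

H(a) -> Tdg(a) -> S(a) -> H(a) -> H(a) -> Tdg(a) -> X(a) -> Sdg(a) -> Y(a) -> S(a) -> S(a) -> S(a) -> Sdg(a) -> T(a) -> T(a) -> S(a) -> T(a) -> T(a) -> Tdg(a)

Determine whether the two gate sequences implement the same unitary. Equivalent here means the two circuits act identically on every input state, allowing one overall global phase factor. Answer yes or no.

Yes, they are equivalent — the unitaries differ by at most a global phase.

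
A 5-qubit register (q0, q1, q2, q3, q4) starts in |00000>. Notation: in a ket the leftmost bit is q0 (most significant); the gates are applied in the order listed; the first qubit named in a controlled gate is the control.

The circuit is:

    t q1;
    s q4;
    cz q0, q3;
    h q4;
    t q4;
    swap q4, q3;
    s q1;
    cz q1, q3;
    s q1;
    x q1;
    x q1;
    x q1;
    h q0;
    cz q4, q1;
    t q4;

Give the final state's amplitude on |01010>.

The final state's coefficient on |01010> equals exp(I*pi/4)/2.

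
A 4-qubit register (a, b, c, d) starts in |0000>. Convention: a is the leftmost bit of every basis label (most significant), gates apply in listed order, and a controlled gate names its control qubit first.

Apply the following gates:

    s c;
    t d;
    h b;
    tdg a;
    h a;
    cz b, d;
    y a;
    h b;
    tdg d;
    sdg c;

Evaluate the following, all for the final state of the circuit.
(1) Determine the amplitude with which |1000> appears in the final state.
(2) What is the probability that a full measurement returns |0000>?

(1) |1000> carries amplitude sqrt(2)*I/2 in the final state.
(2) The probability of measuring |0000> is 1/2.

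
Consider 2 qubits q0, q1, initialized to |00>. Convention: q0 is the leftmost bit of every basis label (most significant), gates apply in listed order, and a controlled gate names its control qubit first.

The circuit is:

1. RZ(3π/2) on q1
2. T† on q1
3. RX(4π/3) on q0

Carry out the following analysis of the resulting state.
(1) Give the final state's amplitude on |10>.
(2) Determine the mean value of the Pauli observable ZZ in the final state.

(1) The amplitude on |10> is sqrt(3)*exp(3*I*pi/4)/2.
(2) The observable ZZ averages to -1/2.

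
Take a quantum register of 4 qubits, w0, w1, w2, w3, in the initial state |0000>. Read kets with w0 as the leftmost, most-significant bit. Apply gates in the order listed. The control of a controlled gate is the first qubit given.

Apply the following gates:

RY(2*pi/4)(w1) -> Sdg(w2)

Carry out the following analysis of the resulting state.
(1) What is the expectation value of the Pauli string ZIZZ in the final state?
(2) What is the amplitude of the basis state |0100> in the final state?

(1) The observable ZIZZ averages to 1.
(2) The final state's coefficient on |0100> equals sqrt(2)/2.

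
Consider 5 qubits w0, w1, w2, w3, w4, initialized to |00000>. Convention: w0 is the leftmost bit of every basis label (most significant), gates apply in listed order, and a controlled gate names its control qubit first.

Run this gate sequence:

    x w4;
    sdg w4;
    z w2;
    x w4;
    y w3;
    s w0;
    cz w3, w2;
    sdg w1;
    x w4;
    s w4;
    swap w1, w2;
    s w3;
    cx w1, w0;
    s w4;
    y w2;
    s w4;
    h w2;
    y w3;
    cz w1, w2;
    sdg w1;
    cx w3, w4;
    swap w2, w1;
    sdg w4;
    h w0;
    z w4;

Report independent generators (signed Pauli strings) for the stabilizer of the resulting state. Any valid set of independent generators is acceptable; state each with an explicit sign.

One valid set of independent stabilizer generators is +XIIII, -IXIII, +IIZII, +IIIZI, -IIIIZ (any independent generating set of the same group is equally correct).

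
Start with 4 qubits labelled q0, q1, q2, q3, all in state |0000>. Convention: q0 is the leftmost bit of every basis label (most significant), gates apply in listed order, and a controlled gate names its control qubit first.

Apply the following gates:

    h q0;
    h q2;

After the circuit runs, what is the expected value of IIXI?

The expectation value of IIXI is 1.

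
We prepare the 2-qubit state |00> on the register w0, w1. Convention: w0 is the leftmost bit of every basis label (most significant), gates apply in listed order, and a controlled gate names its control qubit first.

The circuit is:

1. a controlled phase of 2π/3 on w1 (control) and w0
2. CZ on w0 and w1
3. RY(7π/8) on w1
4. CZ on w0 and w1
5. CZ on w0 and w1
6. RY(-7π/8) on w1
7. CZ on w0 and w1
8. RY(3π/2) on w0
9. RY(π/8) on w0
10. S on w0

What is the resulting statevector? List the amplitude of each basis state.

After the circuit, the state carries amplitude -sqrt(2)*sin(7*pi/16)**2*cos(pi/16)/2 - sqrt(2)*sin(pi/16)*sin(7*pi/16)**2/2 - sqrt(2)*cos(pi/16)*cos(7*pi/16)**2/2 - sqrt(2)*sin(pi/16)*cos(7*pi/16)**2/2 on |00>, 0 on |01>, -sqrt(2)*I*sin(pi/16)*sin(7*pi/16)**2/2 - sqrt(2)*I*sin(pi/16)*cos(7*pi/16)**2/2 + sqrt(2)*I*cos(pi/16)*cos(7*pi/16)**2/2 + sqrt(2)*I*sin(7*pi/16)**2*cos(pi/16)/2 on |10>, 0 on |11>. Key observation: steps 2-7 multiply out to the identity, so the circuit reduces to the remaining gates.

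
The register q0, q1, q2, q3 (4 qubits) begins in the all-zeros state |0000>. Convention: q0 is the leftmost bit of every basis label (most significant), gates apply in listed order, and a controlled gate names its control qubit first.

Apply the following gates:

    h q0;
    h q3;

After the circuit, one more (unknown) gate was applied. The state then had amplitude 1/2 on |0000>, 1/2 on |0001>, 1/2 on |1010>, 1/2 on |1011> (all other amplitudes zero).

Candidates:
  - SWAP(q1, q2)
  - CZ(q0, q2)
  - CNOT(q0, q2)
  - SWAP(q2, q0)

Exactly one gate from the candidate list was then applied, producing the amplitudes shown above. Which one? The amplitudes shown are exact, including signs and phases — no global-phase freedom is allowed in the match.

It was CNOT(q0, q2) that produced the state shown.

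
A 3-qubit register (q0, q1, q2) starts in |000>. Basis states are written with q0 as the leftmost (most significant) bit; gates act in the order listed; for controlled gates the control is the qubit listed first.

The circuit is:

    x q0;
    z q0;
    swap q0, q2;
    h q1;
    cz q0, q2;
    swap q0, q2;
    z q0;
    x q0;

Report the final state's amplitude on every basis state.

The resulting statevector has amplitude sqrt(2)/2 on |000>, sqrt(2)/2 on |010>, and 0 on every other basis state.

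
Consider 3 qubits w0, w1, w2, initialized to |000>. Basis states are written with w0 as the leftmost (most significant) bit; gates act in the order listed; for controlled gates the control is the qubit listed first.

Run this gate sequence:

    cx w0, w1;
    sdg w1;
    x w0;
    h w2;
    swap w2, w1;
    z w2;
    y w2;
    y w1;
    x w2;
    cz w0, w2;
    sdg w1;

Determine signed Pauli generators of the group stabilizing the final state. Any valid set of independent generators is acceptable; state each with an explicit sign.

One valid set of independent stabilizer generators is +IYI, -ZII, +IIZ (any independent generating set of the same group is equally correct).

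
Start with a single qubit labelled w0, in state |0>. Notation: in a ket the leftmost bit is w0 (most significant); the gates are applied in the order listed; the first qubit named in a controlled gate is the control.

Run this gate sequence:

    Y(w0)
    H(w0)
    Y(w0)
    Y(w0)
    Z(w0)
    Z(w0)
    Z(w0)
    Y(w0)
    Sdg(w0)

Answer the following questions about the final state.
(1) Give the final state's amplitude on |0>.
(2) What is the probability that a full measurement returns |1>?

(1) |0> carries amplitude sqrt(2)/2 in the final state.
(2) A full measurement returns |1> with probability 1/2.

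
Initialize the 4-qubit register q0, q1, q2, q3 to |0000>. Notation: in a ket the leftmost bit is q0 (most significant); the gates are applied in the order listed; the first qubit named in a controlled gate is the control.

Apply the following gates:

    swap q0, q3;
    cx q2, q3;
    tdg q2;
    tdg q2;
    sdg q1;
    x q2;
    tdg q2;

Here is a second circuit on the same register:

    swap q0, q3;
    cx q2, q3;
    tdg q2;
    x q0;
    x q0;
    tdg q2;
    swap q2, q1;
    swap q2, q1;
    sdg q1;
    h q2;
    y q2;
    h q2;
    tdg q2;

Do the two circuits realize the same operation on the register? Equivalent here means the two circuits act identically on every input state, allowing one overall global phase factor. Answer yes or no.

No — the two circuits implement different unitaries, even allowing a global phase.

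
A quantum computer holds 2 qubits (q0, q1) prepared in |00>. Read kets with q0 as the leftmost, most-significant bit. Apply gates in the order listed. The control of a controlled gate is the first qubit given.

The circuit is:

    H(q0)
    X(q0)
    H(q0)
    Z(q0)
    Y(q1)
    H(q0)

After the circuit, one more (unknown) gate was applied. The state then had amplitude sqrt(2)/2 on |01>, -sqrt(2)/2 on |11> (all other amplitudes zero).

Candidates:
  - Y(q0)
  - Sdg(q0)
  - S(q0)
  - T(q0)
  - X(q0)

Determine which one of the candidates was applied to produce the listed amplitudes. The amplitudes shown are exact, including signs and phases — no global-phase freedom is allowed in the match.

It was Y(q0) that produced the state shown. Key observation: gates 1-4 undo each other exactly, leaving only the rest of the circuit to track.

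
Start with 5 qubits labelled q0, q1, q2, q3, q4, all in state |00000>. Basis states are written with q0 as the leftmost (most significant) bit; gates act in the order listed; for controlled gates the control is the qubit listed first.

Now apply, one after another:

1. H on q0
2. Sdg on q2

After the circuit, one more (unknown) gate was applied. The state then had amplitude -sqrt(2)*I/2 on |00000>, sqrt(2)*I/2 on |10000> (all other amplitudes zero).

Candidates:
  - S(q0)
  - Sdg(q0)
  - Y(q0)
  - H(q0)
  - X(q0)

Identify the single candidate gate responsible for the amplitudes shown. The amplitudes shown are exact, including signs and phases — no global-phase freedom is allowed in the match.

The applied gate was Y(q0).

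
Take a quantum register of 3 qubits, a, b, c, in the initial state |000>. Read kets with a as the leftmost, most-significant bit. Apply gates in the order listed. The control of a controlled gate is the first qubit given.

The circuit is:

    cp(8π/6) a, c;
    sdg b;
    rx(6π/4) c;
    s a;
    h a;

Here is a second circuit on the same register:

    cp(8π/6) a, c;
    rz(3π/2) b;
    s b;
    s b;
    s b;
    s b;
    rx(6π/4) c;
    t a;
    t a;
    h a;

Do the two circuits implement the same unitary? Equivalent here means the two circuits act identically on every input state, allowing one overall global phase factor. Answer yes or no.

Yes — the two circuits implement the same unitary up to a global phase.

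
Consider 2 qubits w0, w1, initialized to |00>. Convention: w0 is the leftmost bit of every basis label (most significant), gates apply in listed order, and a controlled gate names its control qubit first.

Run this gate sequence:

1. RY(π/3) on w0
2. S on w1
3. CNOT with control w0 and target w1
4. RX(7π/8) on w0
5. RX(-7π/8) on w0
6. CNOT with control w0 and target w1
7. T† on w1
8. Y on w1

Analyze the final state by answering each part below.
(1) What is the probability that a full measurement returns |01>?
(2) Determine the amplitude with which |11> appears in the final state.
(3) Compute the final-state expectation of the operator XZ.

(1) A full measurement returns |01> with probability 3/4. Key observation: steps 3-6 multiply out to the identity, so the circuit reduces to the remaining gates.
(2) The final state's coefficient on |11> equals I/2.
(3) The observable XZ averages to -sqrt(3)/2.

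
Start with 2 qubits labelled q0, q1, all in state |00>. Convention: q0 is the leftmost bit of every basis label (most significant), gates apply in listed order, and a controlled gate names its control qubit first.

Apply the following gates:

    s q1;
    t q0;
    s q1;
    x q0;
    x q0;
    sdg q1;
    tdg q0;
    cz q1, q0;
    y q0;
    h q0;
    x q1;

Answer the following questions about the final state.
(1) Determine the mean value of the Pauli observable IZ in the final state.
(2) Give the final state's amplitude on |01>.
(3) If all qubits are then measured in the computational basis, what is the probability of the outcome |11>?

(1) The observable IZ averages to -1.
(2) The amplitude on |01> is sqrt(2)*I/2.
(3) A full measurement returns |11> with probability 1/2.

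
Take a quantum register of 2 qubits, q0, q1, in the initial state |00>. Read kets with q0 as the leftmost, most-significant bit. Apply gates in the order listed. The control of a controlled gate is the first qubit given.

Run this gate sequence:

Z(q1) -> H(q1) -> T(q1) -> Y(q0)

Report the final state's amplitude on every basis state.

After the circuit, the state carries amplitude 0 on |00>, 0 on |01>, sqrt(2)*I/2 on |10>, sqrt(2)*exp(3*I*pi/4)/2 on |11>.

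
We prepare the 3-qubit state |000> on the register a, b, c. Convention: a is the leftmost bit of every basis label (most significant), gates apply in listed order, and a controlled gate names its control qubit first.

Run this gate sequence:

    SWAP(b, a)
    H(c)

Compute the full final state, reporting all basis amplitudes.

The resulting statevector has amplitude sqrt(2)/2 on |000>, sqrt(2)/2 on |001>, and 0 on every other basis state.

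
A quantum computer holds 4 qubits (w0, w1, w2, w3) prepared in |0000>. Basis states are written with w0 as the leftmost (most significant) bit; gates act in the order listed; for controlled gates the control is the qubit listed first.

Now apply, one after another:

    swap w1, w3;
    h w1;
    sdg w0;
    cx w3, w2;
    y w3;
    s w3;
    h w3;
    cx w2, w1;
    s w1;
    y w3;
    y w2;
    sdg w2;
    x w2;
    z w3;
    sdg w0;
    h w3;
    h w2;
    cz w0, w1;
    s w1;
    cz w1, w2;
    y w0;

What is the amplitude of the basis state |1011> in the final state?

|1011> carries amplitude 1/2 in the final state.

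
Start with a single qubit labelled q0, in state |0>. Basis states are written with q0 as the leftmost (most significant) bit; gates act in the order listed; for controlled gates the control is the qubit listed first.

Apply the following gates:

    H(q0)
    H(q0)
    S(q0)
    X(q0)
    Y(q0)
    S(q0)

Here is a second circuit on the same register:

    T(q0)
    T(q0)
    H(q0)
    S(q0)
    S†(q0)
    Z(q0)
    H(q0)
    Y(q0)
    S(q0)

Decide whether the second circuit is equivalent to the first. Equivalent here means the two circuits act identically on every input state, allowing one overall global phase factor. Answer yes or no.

Yes: on every input state the two circuits agree up to one overall phase factor.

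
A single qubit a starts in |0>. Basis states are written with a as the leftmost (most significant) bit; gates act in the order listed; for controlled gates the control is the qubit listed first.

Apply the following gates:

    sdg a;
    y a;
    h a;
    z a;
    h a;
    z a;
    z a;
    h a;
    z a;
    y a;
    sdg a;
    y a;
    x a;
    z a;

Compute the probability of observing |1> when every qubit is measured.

The probability of measuring |1> is 1/2. Key observation: the block from step 4 through step 9 cancels to the identity and can be dropped.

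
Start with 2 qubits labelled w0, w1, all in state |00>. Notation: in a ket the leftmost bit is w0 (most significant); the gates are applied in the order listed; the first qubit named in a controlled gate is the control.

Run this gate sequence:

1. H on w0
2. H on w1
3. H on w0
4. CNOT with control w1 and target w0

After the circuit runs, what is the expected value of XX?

The expectation value of XX is 1.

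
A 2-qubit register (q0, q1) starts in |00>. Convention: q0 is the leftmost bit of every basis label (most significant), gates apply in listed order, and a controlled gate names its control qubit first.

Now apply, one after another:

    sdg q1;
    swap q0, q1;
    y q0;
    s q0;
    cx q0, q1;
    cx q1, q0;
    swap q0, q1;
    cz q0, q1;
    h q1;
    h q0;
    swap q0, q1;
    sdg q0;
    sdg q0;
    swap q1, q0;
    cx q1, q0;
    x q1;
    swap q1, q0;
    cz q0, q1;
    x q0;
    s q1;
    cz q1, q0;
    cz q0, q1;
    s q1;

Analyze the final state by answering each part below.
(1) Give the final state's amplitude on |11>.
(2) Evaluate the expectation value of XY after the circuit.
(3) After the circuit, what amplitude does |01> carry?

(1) |11> carries amplitude -1/2 in the final state.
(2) The observable XY averages to 0.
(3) |01> carries amplitude 1/2 in the final state.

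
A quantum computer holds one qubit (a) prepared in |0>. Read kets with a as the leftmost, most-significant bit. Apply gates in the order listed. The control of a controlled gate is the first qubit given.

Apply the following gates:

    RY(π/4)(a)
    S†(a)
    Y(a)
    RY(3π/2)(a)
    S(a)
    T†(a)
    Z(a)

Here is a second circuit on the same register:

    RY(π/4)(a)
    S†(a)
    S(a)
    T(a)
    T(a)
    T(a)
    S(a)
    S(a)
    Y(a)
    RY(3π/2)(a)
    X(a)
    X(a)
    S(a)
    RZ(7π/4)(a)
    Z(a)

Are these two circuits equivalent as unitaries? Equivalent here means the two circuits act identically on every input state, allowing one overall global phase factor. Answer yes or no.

No: there is an input state on which the two circuits produce genuinely different outputs (not merely differing by a phase).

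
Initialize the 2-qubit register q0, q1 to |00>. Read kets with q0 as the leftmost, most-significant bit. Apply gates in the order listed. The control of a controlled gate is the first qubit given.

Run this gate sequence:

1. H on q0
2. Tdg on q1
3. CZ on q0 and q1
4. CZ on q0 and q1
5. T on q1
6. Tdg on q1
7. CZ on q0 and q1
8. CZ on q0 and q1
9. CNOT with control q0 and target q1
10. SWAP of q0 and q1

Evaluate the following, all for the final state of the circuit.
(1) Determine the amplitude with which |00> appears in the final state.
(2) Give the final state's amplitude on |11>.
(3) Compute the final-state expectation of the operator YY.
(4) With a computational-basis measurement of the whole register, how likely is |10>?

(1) |00> carries amplitude sqrt(2)/2 in the final state. Key observation: gates 3-8 undo each other exactly, leaving only the rest of the circuit to track.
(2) The amplitude on |11> is sqrt(2)/2.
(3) The observable YY averages to -1.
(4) The probability of measuring |10> is 0.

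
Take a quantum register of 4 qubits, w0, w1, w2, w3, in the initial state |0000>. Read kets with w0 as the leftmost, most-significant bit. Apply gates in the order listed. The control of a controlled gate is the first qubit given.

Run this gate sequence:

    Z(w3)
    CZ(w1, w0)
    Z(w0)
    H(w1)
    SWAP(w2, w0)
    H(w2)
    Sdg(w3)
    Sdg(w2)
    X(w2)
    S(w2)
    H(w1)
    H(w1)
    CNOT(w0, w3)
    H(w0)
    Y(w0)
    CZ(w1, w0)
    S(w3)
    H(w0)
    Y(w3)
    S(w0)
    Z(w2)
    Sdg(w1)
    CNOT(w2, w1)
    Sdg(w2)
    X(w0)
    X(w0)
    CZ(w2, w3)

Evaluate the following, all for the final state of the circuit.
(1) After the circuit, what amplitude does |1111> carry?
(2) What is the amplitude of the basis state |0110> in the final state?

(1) The final state's coefficient on |1111> equals I/2. Key observation: gates 11-12 undo each other exactly, leaving only the rest of the circuit to track.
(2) The amplitude on |0110> is 0.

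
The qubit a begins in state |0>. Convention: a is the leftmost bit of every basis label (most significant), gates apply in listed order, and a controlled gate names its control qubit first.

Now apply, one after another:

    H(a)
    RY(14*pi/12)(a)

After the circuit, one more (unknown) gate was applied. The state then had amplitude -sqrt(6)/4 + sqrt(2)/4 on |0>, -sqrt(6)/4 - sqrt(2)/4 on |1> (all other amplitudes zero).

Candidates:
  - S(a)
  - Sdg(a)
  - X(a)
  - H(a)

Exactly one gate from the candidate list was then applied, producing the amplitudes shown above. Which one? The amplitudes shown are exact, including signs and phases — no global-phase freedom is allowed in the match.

The unique candidate consistent with the amplitudes is H(a).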